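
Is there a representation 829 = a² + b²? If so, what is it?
10² + 27² (a=10, b=27)

Factorization: 829 = 829
By Fermat: n is sum of two squares iff every prime p ≡ 3 (mod 4) appears to even power.
All primes ≡ 3 (mod 4) appear to even power.
Search a = 0, 1, 2, … for 829 - a² a perfect square: first hit at a = 10: 829 - 100 = 729 = 27².
829 = 10² + 27² = 100 + 729 ✓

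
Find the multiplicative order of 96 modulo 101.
50

101 is prime, so ord(96) divides φ(101) = 100.
Divisors of 100: 1, 2, 4, 5, 10, 20, 25, 50, 100.
Repeated squaring: 96^1 ≡ 96, 96^2 ≡ 25, 96^4 ≡ 19, 96^8 ≡ 58, 96^16 ≡ 31, 96^32 ≡ 52, 96^64 ≡ 78 (mod 101).
Test 96^d mod 101 for each divisor d in increasing order:
96^1 ≡ 96
96^2 ≡ 25
96^4 ≡ 19
96^5 = 96^4·96^1 ≡ 6
96^10 = 96^8·96^2 ≡ 36
96^20 = 96^16·96^4 ≡ 84
96^25 = 96^16·96^8·96^1 ≡ 100
96^50 = 96^32·96^16·96^2 ≡ 1  ← first divisor giving 1
The order is 50.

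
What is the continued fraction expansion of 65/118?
[0; 1, 1, 4, 2, 2, 2]

Euclidean algorithm steps:
65 = 0 × 118 + 65
118 = 1 × 65 + 53
65 = 1 × 53 + 12
53 = 4 × 12 + 5
12 = 2 × 5 + 2
5 = 2 × 2 + 1
2 = 2 × 1 + 0
Continued fraction: [0; 1, 1, 4, 2, 2, 2]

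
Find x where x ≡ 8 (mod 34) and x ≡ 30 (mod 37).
178

Using Chinese Remainder Theorem:
M = 34 × 37 = 1258
M1 = 37, M2 = 34
y1 = 37^(-1) mod 34 = 23
y2 = 34^(-1) mod 37 = 12
x = (8×37×23 + 30×34×12) mod 1258 = 178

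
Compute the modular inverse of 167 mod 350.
153

gcd(167, 350) = 1, so the inverse exists.
Extended Euclidean algorithm on (350, 167):
350 = 2 × 167 + 16  ⟹  16 = (1)·350 + (-2)·167
167 = 10 × 16 + 7  ⟹  7 = (-10)·350 + (21)·167
16 = 2 × 7 + 2  ⟹  2 = (21)·350 + (-44)·167
7 = 3 × 2 + 1  ⟹  1 = (-73)·350 + (153)·167
So (153)·167 ≡ 1 (mod 350), i.e. 167^(-1) ≡ 153 (mod 350).
Check: 167 × 153 = 25551 ≡ 1 (mod 350)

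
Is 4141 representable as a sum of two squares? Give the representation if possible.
35² + 54² (a=35, b=54)

Factorization: 4141 = 41 × 101
By Fermat: n is sum of two squares iff every prime p ≡ 3 (mod 4) appears to even power.
All primes ≡ 3 (mod 4) appear to even power.
Search a = 0, 1, 2, … for 4141 - a² a perfect square: first hit at a = 35: 4141 - 1225 = 2916 = 54².
4141 = 35² + 54² = 1225 + 2916 ✓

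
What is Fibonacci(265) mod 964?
797

Matrix identity: Q^n = [[F_(n+1), F_n], [F_n, F_(n-1)]] with Q = [[1,1],[1,0]].
n = 265 = 100001001₂. Square-and-multiply, entries mod 964:
Q^1 = [[1,1],[1,0]]
Q^2 = (Q^1)² = [[2,1],[1,1]]
Q^4 = (Q^2)² = [[5,3],[3,2]]
Q^8 = (Q^4)² = [[34,21],[21,13]]
Q^16 = (Q^8)² = [[633,23],[23,610]]
Q^33 = (Q^16)²·Q = [[827,194],[194,633]]
Q^66 = (Q^33)² = [[493,788],[788,669]]
Q^132 = (Q^66)² = [[249,820],[820,393]]
Q^265 = (Q^132)²·Q = [[893,797],[797,96]]
F_265 mod 964 = Q^265[0][1] = 797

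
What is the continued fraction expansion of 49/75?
[0; 1, 1, 1, 7, 1, 2]

Euclidean algorithm steps:
49 = 0 × 75 + 49
75 = 1 × 49 + 26
49 = 1 × 26 + 23
26 = 1 × 23 + 3
23 = 7 × 3 + 2
3 = 1 × 2 + 1
2 = 2 × 1 + 0
Continued fraction: [0; 1, 1, 1, 7, 1, 2]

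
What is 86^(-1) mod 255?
86

gcd(86, 255) = 1, so the inverse exists.
Extended Euclidean algorithm on (255, 86):
255 = 2 × 86 + 83  ⟹  83 = (1)·255 + (-2)·86
86 = 1 × 83 + 3  ⟹  3 = (-1)·255 + (3)·86
83 = 27 × 3 + 2  ⟹  2 = (28)·255 + (-83)·86
3 = 1 × 2 + 1  ⟹  1 = (-29)·255 + (86)·86
So (86)·86 ≡ 1 (mod 255), i.e. 86^(-1) ≡ 86 (mod 255).
Check: 86 × 86 = 7396 ≡ 1 (mod 255)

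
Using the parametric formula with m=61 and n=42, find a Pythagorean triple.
(1957, 5124, 5485)

Euclid's formula: a = m² - n², b = 2mn, c = m² + n²
m = 61, n = 42
a = 61² - 42² = 3721 - 1764 = 1957
b = 2 × 61 × 42 = 5124
c = 61² + 42² = 3721 + 1764 = 5485
Verification: 1957² + 5124² = 3829849 + 26255376 = 30085225 = 5485² ✓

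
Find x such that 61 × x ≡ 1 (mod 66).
13

gcd(61, 66) = 1, so the inverse exists.
Extended Euclidean algorithm on (66, 61):
66 = 1 × 61 + 5  ⟹  5 = (1)·66 + (-1)·61
61 = 12 × 5 + 1  ⟹  1 = (-12)·66 + (13)·61
So (13)·61 ≡ 1 (mod 66), i.e. 61^(-1) ≡ 13 (mod 66).
Check: 61 × 13 = 793 ≡ 1 (mod 66)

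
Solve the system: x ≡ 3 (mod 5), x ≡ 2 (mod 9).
38

Using Chinese Remainder Theorem:
M = 5 × 9 = 45
M1 = 9, M2 = 5
y1 = 9^(-1) mod 5 = 4
y2 = 5^(-1) mod 9 = 2
x = (3×9×4 + 2×5×2) mod 45 = 38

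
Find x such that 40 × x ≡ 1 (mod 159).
4

gcd(40, 159) = 1, so the inverse exists.
Extended Euclidean algorithm on (159, 40):
159 = 3 × 40 + 39  ⟹  39 = (1)·159 + (-3)·40
40 = 1 × 39 + 1  ⟹  1 = (-1)·159 + (4)·40
So (4)·40 ≡ 1 (mod 159), i.e. 40^(-1) ≡ 4 (mod 159).
Check: 40 × 4 = 160 ≡ 1 (mod 159)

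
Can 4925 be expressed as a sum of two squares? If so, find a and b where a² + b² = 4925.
5² + 70² (a=5, b=70)

Factorization: 4925 = 5^2 × 197
By Fermat: n is sum of two squares iff every prime p ≡ 3 (mod 4) appears to even power.
All primes ≡ 3 (mod 4) appear to even power.
Search a = 0, 1, 2, … for 4925 - a² a perfect square: first hit at a = 5: 4925 - 25 = 4900 = 70².
4925 = 5² + 70² = 25 + 4900 ✓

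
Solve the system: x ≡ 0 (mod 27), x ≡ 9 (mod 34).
621

Using Chinese Remainder Theorem:
M = 27 × 34 = 918
M1 = 34, M2 = 27
y1 = 34^(-1) mod 27 = 4
y2 = 27^(-1) mod 34 = 29
x = (0×34×4 + 9×27×29) mod 918 = 621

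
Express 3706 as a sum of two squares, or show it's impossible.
15² + 59² (a=15, b=59)

Factorization: 3706 = 2 × 17 × 109
By Fermat: n is sum of two squares iff every prime p ≡ 3 (mod 4) appears to even power.
All primes ≡ 3 (mod 4) appear to even power.
Search a = 0, 1, 2, … for 3706 - a² a perfect square: first hit at a = 15: 3706 - 225 = 3481 = 59².
3706 = 15² + 59² = 225 + 3481 ✓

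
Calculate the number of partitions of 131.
5964539504

p(n) counts ways to write n as a sum of positive integers (order ignored).
Euler's pentagonal recurrence: p(k) = p(k-1) + p(k-2) - p(k-5) - p(k-7) + p(k-12) + p(k-15) - ... (offsets j(3j∓1)/2, signs ++--, p(0)=1, p(<0)=0).
DP table for k = 0..130: p(0)=1, p(1)=1, p(2)=2, p(3)=3, p(4)=5, p(5)=7, p(6)=11, p(7)=15, p(8)=22, p(9)=30, p(10)=42, p(11)=56, p(12)=77, p(13)=101, p(14)=135, p(15)=176, p(16)=231, p(17)=297, p(18)=385, p(19)=490, p(20)=627, p(21)=792, p(22)=1002, p(23)=1255, p(24)=1575, p(25)=1958, p(26)=2436, p(27)=3010, p(28)=3718, p(29)=4565, p(30)=5604, p(31)=6842, p(32)=8349, p(33)=10143, p(34)=12310, p(35)=14883, p(36)=17977, p(37)=21637, p(38)=26015, p(39)=31185, p(40)=37338, p(41)=44583, p(42)=53174, p(43)=63261, p(44)=75175, p(45)=89134, p(46)=105558, p(47)=124754, p(48)=147273, p(49)=173525, p(50)=204226, p(51)=239943, p(52)=281589, p(53)=329931, p(54)=386155, p(55)=451276, p(56)=526823, p(57)=614154, p(58)=715220, p(59)=831820, p(60)=966467, p(61)=1121505, p(62)=1300156, p(63)=1505499, p(64)=1741630, p(65)=2012558, p(66)=2323520, p(67)=2679689, p(68)=3087735, p(69)=3554345, p(70)=4087968, p(71)=4697205, p(72)=5392783, p(73)=6185689, p(74)=7089500, p(75)=8118264, p(76)=9289091, p(77)=10619863, p(78)=12132164, p(79)=13848650, p(80)=15796476, p(81)=18004327, p(82)=20506255, p(83)=23338469, p(84)=26543660, p(85)=30167357, p(86)=34262962, p(87)=38887673, p(88)=44108109, p(89)=49995925, p(90)=56634173, p(91)=64112359, p(92)=72533807, p(93)=82010177, p(94)=92669720, p(95)=104651419, p(96)=118114304, p(97)=133230930, p(98)=150198136, p(99)=169229875, p(100)=190569292, p(101)=214481126, p(102)=241265379, p(103)=271248950, p(104)=304801365, p(105)=342325709, p(106)=384276336, p(107)=431149389, p(108)=483502844, p(109)=541946240, p(110)=607163746, p(111)=679903203, p(112)=761002156, p(113)=851376628, p(114)=952050665, p(115)=1064144451, p(116)=1188908248, p(117)=1327710076, p(118)=1482074143, p(119)=1653668665, p(120)=1844349560, p(121)=2056148051, p(122)=2291320912, p(123)=2552338241, p(124)=2841940500, p(125)=3163127352, p(126)=3519222692, p(127)=3913864295, p(128)=4351078600, p(129)=4835271870, p(130)=5371315400.
Final step: p(131) = p(130) + p(129) - p(126) - p(124) + p(119) + p(116) - p(109) - p(105) + p(96) + p(91) - p(80) - p(74) + p(61) + p(54) - p(39) - p(31) + p(14) + p(5)
= 5371315400 + 4835271870 - 3519222692 - 2841940500 + 1653668665 + 1188908248 - 541946240 - 342325709 + 118114304 + 64112359 - 15796476 - 7089500 + 1121505 + 386155 - 31185 - 6842 + 135 + 7
= 5964539504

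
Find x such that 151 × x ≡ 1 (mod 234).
31

gcd(151, 234) = 1, so the inverse exists.
Extended Euclidean algorithm on (234, 151):
234 = 1 × 151 + 83  ⟹  83 = (1)·234 + (-1)·151
151 = 1 × 83 + 68  ⟹  68 = (-1)·234 + (2)·151
83 = 1 × 68 + 15  ⟹  15 = (2)·234 + (-3)·151
68 = 4 × 15 + 8  ⟹  8 = (-9)·234 + (14)·151
15 = 1 × 8 + 7  ⟹  7 = (11)·234 + (-17)·151
8 = 1 × 7 + 1  ⟹  1 = (-20)·234 + (31)·151
So (31)·151 ≡ 1 (mod 234), i.e. 151^(-1) ≡ 31 (mod 234).
Check: 151 × 31 = 4681 ≡ 1 (mod 234)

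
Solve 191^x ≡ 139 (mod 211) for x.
166

Baby-step giant-step with step n = ⌈√211⌉ = 15.
Baby steps 191^j mod 211 (j:value) for j=0..14: 0:1, 1:191, 2:189, 3:18, 4:62, 5:26, 6:113, 7:61, 8:46, 9:135, 10:43, 11:195, 12:109, 13:141, 14:134.
Giant-step multiplier: 191^(-15) ≡ 191^(210-15) = 191^195 ≡ 67 (mod 211).
Giant steps γ_i = 139·67^i mod 211: γ_0=139, γ_1=29, γ_2=44, γ_3=205, γ_4=20, γ_5=74, γ_6=105, γ_7=72, γ_8=182, γ_9=167, γ_10=6, γ_11=191 (in table at j=1).
x = i·n + j = 11·15 + 1 = 166.
Check: 191^166 ≡ 139 (mod 211).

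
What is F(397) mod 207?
26

Matrix identity: Q^n = [[F_(n+1), F_n], [F_n, F_(n-1)]] with Q = [[1,1],[1,0]].
n = 397 = 110001101₂. Square-and-multiply, entries mod 207:
Q^1 = [[1,1],[1,0]]
Q^3 = (Q^1)²·Q = [[3,2],[2,1]]
Q^6 = (Q^3)² = [[13,8],[8,5]]
Q^12 = (Q^6)² = [[26,144],[144,89]]
Q^24 = (Q^12)² = [[91,0],[0,91]]
Q^49 = (Q^24)²·Q = [[1,1],[1,0]]
Q^99 = (Q^49)²·Q = [[3,2],[2,1]]
Q^198 = (Q^99)² = [[13,8],[8,5]]
Q^397 = (Q^198)²·Q = [[170,26],[26,144]]
F_397 mod 207 = Q^397[0][1] = 26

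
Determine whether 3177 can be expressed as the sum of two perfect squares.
24² + 51² (a=24, b=51)

Factorization: 3177 = 3^2 × 353
By Fermat: n is sum of two squares iff every prime p ≡ 3 (mod 4) appears to even power.
All primes ≡ 3 (mod 4) appear to even power.
Search a = 0, 1, 2, … for 3177 - a² a perfect square: first hit at a = 24: 3177 - 576 = 2601 = 51².
3177 = 24² + 51² = 576 + 2601 ✓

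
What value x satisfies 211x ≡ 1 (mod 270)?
151

gcd(211, 270) = 1, so the inverse exists.
Extended Euclidean algorithm on (270, 211):
270 = 1 × 211 + 59  ⟹  59 = (1)·270 + (-1)·211
211 = 3 × 59 + 34  ⟹  34 = (-3)·270 + (4)·211
59 = 1 × 34 + 25  ⟹  25 = (4)·270 + (-5)·211
34 = 1 × 25 + 9  ⟹  9 = (-7)·270 + (9)·211
25 = 2 × 9 + 7  ⟹  7 = (18)·270 + (-23)·211
9 = 1 × 7 + 2  ⟹  2 = (-25)·270 + (32)·211
7 = 3 × 2 + 1  ⟹  1 = (93)·270 + (-119)·211
So (-119)·211 ≡ 1 (mod 270), i.e. 211^(-1) ≡ -119 ≡ 151 (mod 270).
Check: 211 × 151 = 31861 ≡ 1 (mod 270)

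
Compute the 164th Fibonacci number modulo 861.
3

Matrix identity: Q^n = [[F_(n+1), F_n], [F_n, F_(n-1)]] with Q = [[1,1],[1,0]].
n = 164 = 10100100₂. Square-and-multiply, entries mod 861:
Q^1 = [[1,1],[1,0]]
Q^2 = (Q^1)² = [[2,1],[1,1]]
Q^5 = (Q^2)²·Q = [[8,5],[5,3]]
Q^10 = (Q^5)² = [[89,55],[55,34]]
Q^20 = (Q^10)² = [[614,738],[738,737]]
Q^41 = (Q^20)²·Q = [[370,370],[370,0]]
Q^82 = (Q^41)² = [[2,1],[1,1]]
Q^164 = (Q^82)² = [[5,3],[3,2]]
F_164 mod 861 = Q^164[0][1] = 3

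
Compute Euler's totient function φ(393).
260

393 = 3 × 131
φ(n) = n × ∏(1 - 1/p) for each prime p dividing n
φ(393) = 393 × (1 - 1/3) × (1 - 1/131) = 260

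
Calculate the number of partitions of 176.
476715857290

p(n) counts ways to write n as a sum of positive integers (order ignored).
Euler's pentagonal recurrence: p(k) = p(k-1) + p(k-2) - p(k-5) - p(k-7) + p(k-12) + p(k-15) - ... (offsets j(3j∓1)/2, signs ++--, p(0)=1, p(<0)=0).
DP table for k = 0..175: p(0)=1, p(1)=1, p(2)=2, p(3)=3, p(4)=5, p(5)=7, p(6)=11, p(7)=15, p(8)=22, p(9)=30, p(10)=42, p(11)=56, p(12)=77, p(13)=101, p(14)=135, p(15)=176, p(16)=231, p(17)=297, p(18)=385, p(19)=490, p(20)=627, p(21)=792, p(22)=1002, p(23)=1255, p(24)=1575, p(25)=1958, p(26)=2436, p(27)=3010, p(28)=3718, p(29)=4565, p(30)=5604, p(31)=6842, p(32)=8349, p(33)=10143, p(34)=12310, p(35)=14883, p(36)=17977, p(37)=21637, p(38)=26015, p(39)=31185, p(40)=37338, p(41)=44583, p(42)=53174, p(43)=63261, p(44)=75175, p(45)=89134, p(46)=105558, p(47)=124754, p(48)=147273, p(49)=173525, p(50)=204226, p(51)=239943, p(52)=281589, p(53)=329931, p(54)=386155, p(55)=451276, p(56)=526823, p(57)=614154, p(58)=715220, p(59)=831820, p(60)=966467, p(61)=1121505, p(62)=1300156, p(63)=1505499, p(64)=1741630, p(65)=2012558, p(66)=2323520, p(67)=2679689, p(68)=3087735, p(69)=3554345, p(70)=4087968, p(71)=4697205, p(72)=5392783, p(73)=6185689, p(74)=7089500, p(75)=8118264, p(76)=9289091, p(77)=10619863, p(78)=12132164, p(79)=13848650, p(80)=15796476, p(81)=18004327, p(82)=20506255, p(83)=23338469, p(84)=26543660, p(85)=30167357, p(86)=34262962, p(87)=38887673, p(88)=44108109, p(89)=49995925, p(90)=56634173, p(91)=64112359, p(92)=72533807, p(93)=82010177, p(94)=92669720, p(95)=104651419, p(96)=118114304, p(97)=133230930, p(98)=150198136, p(99)=169229875, p(100)=190569292, p(101)=214481126, p(102)=241265379, p(103)=271248950, p(104)=304801365, p(105)=342325709, p(106)=384276336, p(107)=431149389, p(108)=483502844, p(109)=541946240, p(110)=607163746, p(111)=679903203, p(112)=761002156, p(113)=851376628, p(114)=952050665, p(115)=1064144451, p(116)=1188908248, p(117)=1327710076, p(118)=1482074143, p(119)=1653668665, p(120)=1844349560, p(121)=2056148051, p(122)=2291320912, p(123)=2552338241, p(124)=2841940500, p(125)=3163127352, p(126)=3519222692, p(127)=3913864295, p(128)=4351078600, p(129)=4835271870, p(130)=5371315400, p(131)=5964539504, p(132)=6620830889, p(133)=7346629512, p(134)=8149040695, p(135)=9035836076, p(136)=10015581680, p(137)=11097645016, p(138)=12292341831, p(139)=13610949895, p(140)=15065878135, p(141)=16670689208, p(142)=18440293320, p(143)=20390982757, p(144)=22540654445, p(145)=24908858009, p(146)=27517052599, p(147)=30388671978, p(148)=33549419497, p(149)=37027355200, p(150)=40853235313, p(151)=45060624582, p(152)=49686288421, p(153)=54770336324, p(154)=60356673280, p(155)=66493182097, p(156)=73232243759, p(157)=80630964769, p(158)=88751778802, p(159)=97662728555, p(160)=107438159466, p(161)=118159068427, p(162)=129913904637, p(163)=142798995930, p(164)=156919475295, p(165)=172389800255, p(166)=189334822579, p(167)=207890420102, p(168)=228204732751, p(169)=250438925115, p(170)=274768617130, p(171)=301384802048, p(172)=330495499613, p(173)=362326859895, p(174)=397125074750, p(175)=435157697830.
Final step: p(176) = p(175) + p(174) - p(171) - p(169) + p(164) + p(161) - p(154) - p(150) + p(141) + p(136) - p(125) - p(119) + p(106) + p(99) - p(84) - p(76) + p(59) + p(50) - p(31) - p(21) + p(0)
= 435157697830 + 397125074750 - 301384802048 - 250438925115 + 156919475295 + 118159068427 - 60356673280 - 40853235313 + 16670689208 + 10015581680 - 3163127352 - 1653668665 + 384276336 + 169229875 - 26543660 - 9289091 + 831820 + 204226 - 6842 - 792 + 1
= 476715857290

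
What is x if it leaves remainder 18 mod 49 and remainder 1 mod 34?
851

Using Chinese Remainder Theorem:
M = 49 × 34 = 1666
M1 = 34, M2 = 49
y1 = 34^(-1) mod 49 = 13
y2 = 49^(-1) mod 34 = 25
x = (18×34×13 + 1×49×25) mod 1666 = 851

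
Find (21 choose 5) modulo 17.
0

Using Lucas' theorem:
Write n=21 and k=5 in base 17:
n in base 17: [1, 4]
k in base 17: [0, 5]
C(21,5) mod 17 = ∏ C(n_i, k_i) mod 17
Digit binomials (mod 17): C(1,0) = 1; C(4,5) = 0 (k_i > n_i)
Product: 1 × 0 = 0 ≡ 0 (mod 17)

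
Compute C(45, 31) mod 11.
0

Using Lucas' theorem:
Write n=45 and k=31 in base 11:
n in base 11: [4, 1]
k in base 11: [2, 9]
C(45,31) mod 11 = ∏ C(n_i, k_i) mod 11
Digit binomials (mod 11): C(4,2) = 6; C(1,9) = 0 (k_i > n_i)
Product: 6 × 0 = 0 ≡ 0 (mod 11)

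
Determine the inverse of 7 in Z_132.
19

gcd(7, 132) = 1, so the inverse exists.
Extended Euclidean algorithm on (132, 7):
132 = 18 × 7 + 6  ⟹  6 = (1)·132 + (-18)·7
7 = 1 × 6 + 1  ⟹  1 = (-1)·132 + (19)·7
So (19)·7 ≡ 1 (mod 132), i.e. 7^(-1) ≡ 19 (mod 132).
Check: 7 × 19 = 133 ≡ 1 (mod 132)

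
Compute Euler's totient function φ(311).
310

311 = 311
φ(n) = n × ∏(1 - 1/p) for each prime p dividing n
φ(311) = 311 × (1 - 1/311) = 310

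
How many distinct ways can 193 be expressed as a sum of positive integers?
2168627105469

p(n) counts ways to write n as a sum of positive integers (order ignored).
Euler's pentagonal recurrence: p(k) = p(k-1) + p(k-2) - p(k-5) - p(k-7) + p(k-12) + p(k-15) - ... (offsets j(3j∓1)/2, signs ++--, p(0)=1, p(<0)=0).
DP table for k = 0..192: p(0)=1, p(1)=1, p(2)=2, p(3)=3, p(4)=5, p(5)=7, p(6)=11, p(7)=15, p(8)=22, p(9)=30, p(10)=42, p(11)=56, p(12)=77, p(13)=101, p(14)=135, p(15)=176, p(16)=231, p(17)=297, p(18)=385, p(19)=490, p(20)=627, p(21)=792, p(22)=1002, p(23)=1255, p(24)=1575, p(25)=1958, p(26)=2436, p(27)=3010, p(28)=3718, p(29)=4565, p(30)=5604, p(31)=6842, p(32)=8349, p(33)=10143, p(34)=12310, p(35)=14883, p(36)=17977, p(37)=21637, p(38)=26015, p(39)=31185, p(40)=37338, p(41)=44583, p(42)=53174, p(43)=63261, p(44)=75175, p(45)=89134, p(46)=105558, p(47)=124754, p(48)=147273, p(49)=173525, p(50)=204226, p(51)=239943, p(52)=281589, p(53)=329931, p(54)=386155, p(55)=451276, p(56)=526823, p(57)=614154, p(58)=715220, p(59)=831820, p(60)=966467, p(61)=1121505, p(62)=1300156, p(63)=1505499, p(64)=1741630, p(65)=2012558, p(66)=2323520, p(67)=2679689, p(68)=3087735, p(69)=3554345, p(70)=4087968, p(71)=4697205, p(72)=5392783, p(73)=6185689, p(74)=7089500, p(75)=8118264, p(76)=9289091, p(77)=10619863, p(78)=12132164, p(79)=13848650, p(80)=15796476, p(81)=18004327, p(82)=20506255, p(83)=23338469, p(84)=26543660, p(85)=30167357, p(86)=34262962, p(87)=38887673, p(88)=44108109, p(89)=49995925, p(90)=56634173, p(91)=64112359, p(92)=72533807, p(93)=82010177, p(94)=92669720, p(95)=104651419, p(96)=118114304, p(97)=133230930, p(98)=150198136, p(99)=169229875, p(100)=190569292, p(101)=214481126, p(102)=241265379, p(103)=271248950, p(104)=304801365, p(105)=342325709, p(106)=384276336, p(107)=431149389, p(108)=483502844, p(109)=541946240, p(110)=607163746, p(111)=679903203, p(112)=761002156, p(113)=851376628, p(114)=952050665, p(115)=1064144451, p(116)=1188908248, p(117)=1327710076, p(118)=1482074143, p(119)=1653668665, p(120)=1844349560, p(121)=2056148051, p(122)=2291320912, p(123)=2552338241, p(124)=2841940500, p(125)=3163127352, p(126)=3519222692, p(127)=3913864295, p(128)=4351078600, p(129)=4835271870, p(130)=5371315400, p(131)=5964539504, p(132)=6620830889, p(133)=7346629512, p(134)=8149040695, p(135)=9035836076, p(136)=10015581680, p(137)=11097645016, p(138)=12292341831, p(139)=13610949895, p(140)=15065878135, p(141)=16670689208, p(142)=18440293320, p(143)=20390982757, p(144)=22540654445, p(145)=24908858009, p(146)=27517052599, p(147)=30388671978, p(148)=33549419497, p(149)=37027355200, p(150)=40853235313, p(151)=45060624582, p(152)=49686288421, p(153)=54770336324, p(154)=60356673280, p(155)=66493182097, p(156)=73232243759, p(157)=80630964769, p(158)=88751778802, p(159)=97662728555, p(160)=107438159466, p(161)=118159068427, p(162)=129913904637, p(163)=142798995930, p(164)=156919475295, p(165)=172389800255, p(166)=189334822579, p(167)=207890420102, p(168)=228204732751, p(169)=250438925115, p(170)=274768617130, p(171)=301384802048, p(172)=330495499613, p(173)=362326859895, p(174)=397125074750, p(175)=435157697830, p(176)=476715857290, p(177)=522115831195, p(178)=571701605655, p(179)=625846753120, p(180)=684957390936, p(181)=749474411781, p(182)=819876908323, p(183)=896684817527, p(184)=980462880430, p(185)=1071823774337, p(186)=1171432692373, p(187)=1280011042268, p(188)=1398341745571, p(189)=1527273599625, p(190)=1667727404093, p(191)=1820701100652, p(192)=1987276856363.
Final step: p(193) = p(192) + p(191) - p(188) - p(186) + p(181) + p(178) - p(171) - p(167) + p(158) + p(153) - p(142) - p(136) + p(123) + p(116) - p(101) - p(93) + p(76) + p(67) - p(48) - p(38) + p(17) + p(6)
= 1987276856363 + 1820701100652 - 1398341745571 - 1171432692373 + 749474411781 + 571701605655 - 301384802048 - 207890420102 + 88751778802 + 54770336324 - 18440293320 - 10015581680 + 2552338241 + 1188908248 - 214481126 - 82010177 + 9289091 + 2679689 - 147273 - 26015 + 297 + 11
= 2168627105469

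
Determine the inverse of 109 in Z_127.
7

gcd(109, 127) = 1, so the inverse exists.
Extended Euclidean algorithm on (127, 109):
127 = 1 × 109 + 18  ⟹  18 = (1)·127 + (-1)·109
109 = 6 × 18 + 1  ⟹  1 = (-6)·127 + (7)·109
So (7)·109 ≡ 1 (mod 127), i.e. 109^(-1) ≡ 7 (mod 127).
Check: 109 × 7 = 763 ≡ 1 (mod 127)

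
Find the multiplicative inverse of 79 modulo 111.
52

gcd(79, 111) = 1, so the inverse exists.
Extended Euclidean algorithm on (111, 79):
111 = 1 × 79 + 32  ⟹  32 = (1)·111 + (-1)·79
79 = 2 × 32 + 15  ⟹  15 = (-2)·111 + (3)·79
32 = 2 × 15 + 2  ⟹  2 = (5)·111 + (-7)·79
15 = 7 × 2 + 1  ⟹  1 = (-37)·111 + (52)·79
So (52)·79 ≡ 1 (mod 111), i.e. 79^(-1) ≡ 52 (mod 111).
Check: 79 × 52 = 4108 ≡ 1 (mod 111)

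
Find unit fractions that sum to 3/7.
1/3 + 1/11 + 1/231

Greedy algorithm:
3/7: ceiling(7/3) = 3, use 1/3
2/21: ceiling(21/2) = 11, use 1/11
1/231: ceiling(231/1) = 231, use 1/231
Result: 3/7 = 1/3 + 1/11 + 1/231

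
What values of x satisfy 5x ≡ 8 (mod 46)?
x ≡ 20 (mod 46)

gcd(5, 46) = 1, which divides 8, so solutions exist.
Find 5^(-1) mod 46 by the extended Euclidean algorithm:
46 = 9 × 5 + 1  ⟹  1 = (1)·46 + (-9)·5
So (-9)·5 ≡ 1 (mod 46), i.e. 5^(-1) ≡ -9 ≡ 37 (mod 46).
x ≡ 37 × 8 = 296 ≡ 20 (mod 46).
Check: 5 × 20 = 100 ≡ 8 (mod 46).
Unique solution: x ≡ 20 (mod 46)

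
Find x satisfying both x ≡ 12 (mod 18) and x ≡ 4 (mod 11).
48

Using Chinese Remainder Theorem:
M = 18 × 11 = 198
M1 = 11, M2 = 18
y1 = 11^(-1) mod 18 = 5
y2 = 18^(-1) mod 11 = 8
x = (12×11×5 + 4×18×8) mod 198 = 48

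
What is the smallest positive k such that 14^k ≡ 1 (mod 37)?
12

37 is prime, so ord(14) divides φ(37) = 36.
Divisors of 36: 1, 2, 3, 4, 6, 9, 12, 18, 36.
Repeated squaring: 14^1 ≡ 14, 14^2 ≡ 11, 14^4 ≡ 10, 14^8 ≡ 26, 14^16 ≡ 10, 14^32 ≡ 26 (mod 37).
Test 14^d mod 37 for each divisor d in increasing order:
14^1 ≡ 14
14^2 ≡ 11
14^3 = 14^2·14^1 ≡ 6
14^4 ≡ 10
14^6 = 14^4·14^2 ≡ 36
14^9 = 14^8·14^1 ≡ 31
14^12 = 14^8·14^4 ≡ 1  ← first divisor giving 1
The order is 12.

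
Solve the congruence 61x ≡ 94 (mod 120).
x ≡ 94 (mod 120)

gcd(61, 120) = 1, which divides 94, so solutions exist.
Find 61^(-1) mod 120 by the extended Euclidean algorithm:
120 = 1 × 61 + 59  ⟹  59 = (1)·120 + (-1)·61
61 = 1 × 59 + 2  ⟹  2 = (-1)·120 + (2)·61
59 = 29 × 2 + 1  ⟹  1 = (30)·120 + (-59)·61
So (-59)·61 ≡ 1 (mod 120), i.e. 61^(-1) ≡ -59 ≡ 61 (mod 120).
x ≡ 61 × 94 = 5734 ≡ 94 (mod 120).
Check: 61 × 94 = 5734 ≡ 94 (mod 120).
Unique solution: x ≡ 94 (mod 120)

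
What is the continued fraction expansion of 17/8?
[2; 8]

Euclidean algorithm steps:
17 = 2 × 8 + 1
8 = 8 × 1 + 0
Continued fraction: [2; 8]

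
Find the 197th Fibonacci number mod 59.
42

Matrix identity: Q^n = [[F_(n+1), F_n], [F_n, F_(n-1)]] with Q = [[1,1],[1,0]].
n = 197 = 11000101₂. Square-and-multiply, entries mod 59:
Q^1 = [[1,1],[1,0]]
Q^3 = (Q^1)²·Q = [[3,2],[2,1]]
Q^6 = (Q^3)² = [[13,8],[8,5]]
Q^12 = (Q^6)² = [[56,26],[26,30]]
Q^24 = (Q^12)² = [[36,53],[53,42]]
Q^49 = (Q^24)²·Q = [[38,34],[34,4]]
Q^98 = (Q^49)² = [[4,12],[12,51]]
Q^197 = (Q^98)²·Q = [[53,42],[42,11]]
F_197 mod 59 = Q^197[0][1] = 42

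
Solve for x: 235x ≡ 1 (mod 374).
113

gcd(235, 374) = 1, so the inverse exists.
Extended Euclidean algorithm on (374, 235):
374 = 1 × 235 + 139  ⟹  139 = (1)·374 + (-1)·235
235 = 1 × 139 + 96  ⟹  96 = (-1)·374 + (2)·235
139 = 1 × 96 + 43  ⟹  43 = (2)·374 + (-3)·235
96 = 2 × 43 + 10  ⟹  10 = (-5)·374 + (8)·235
43 = 4 × 10 + 3  ⟹  3 = (22)·374 + (-35)·235
10 = 3 × 3 + 1  ⟹  1 = (-71)·374 + (113)·235
So (113)·235 ≡ 1 (mod 374), i.e. 235^(-1) ≡ 113 (mod 374).
Check: 235 × 113 = 26555 ≡ 1 (mod 374)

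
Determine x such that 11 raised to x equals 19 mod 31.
8

Baby-step giant-step with step n = ⌈√31⌉ = 6.
Baby steps 11^j mod 31 (j:value) for j=0..5: 0:1, 1:11, 2:28, 3:29, 4:9, 5:6.
Giant-step multiplier: 11^(-6) ≡ 11^(30-6) = 11^24 ≡ 8 (mod 31).
Giant steps γ_i = 19·8^i mod 31: γ_0=19, γ_1=28 (in table at j=2).
x = i·n + j = 1·6 + 2 = 8.
Check: 11^8 ≡ 19 (mod 31).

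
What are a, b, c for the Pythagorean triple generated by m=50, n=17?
(2211, 1700, 2789)

Euclid's formula: a = m² - n², b = 2mn, c = m² + n²
m = 50, n = 17
a = 50² - 17² = 2500 - 289 = 2211
b = 2 × 50 × 17 = 1700
c = 50² + 17² = 2500 + 289 = 2789
Verification: 2211² + 1700² = 4888521 + 2890000 = 7778521 = 2789² ✓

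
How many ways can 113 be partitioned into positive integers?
851376628

p(n) counts ways to write n as a sum of positive integers (order ignored).
Euler's pentagonal recurrence: p(k) = p(k-1) + p(k-2) - p(k-5) - p(k-7) + p(k-12) + p(k-15) - ... (offsets j(3j∓1)/2, signs ++--, p(0)=1, p(<0)=0).
DP table for k = 0..112: p(0)=1, p(1)=1, p(2)=2, p(3)=3, p(4)=5, p(5)=7, p(6)=11, p(7)=15, p(8)=22, p(9)=30, p(10)=42, p(11)=56, p(12)=77, p(13)=101, p(14)=135, p(15)=176, p(16)=231, p(17)=297, p(18)=385, p(19)=490, p(20)=627, p(21)=792, p(22)=1002, p(23)=1255, p(24)=1575, p(25)=1958, p(26)=2436, p(27)=3010, p(28)=3718, p(29)=4565, p(30)=5604, p(31)=6842, p(32)=8349, p(33)=10143, p(34)=12310, p(35)=14883, p(36)=17977, p(37)=21637, p(38)=26015, p(39)=31185, p(40)=37338, p(41)=44583, p(42)=53174, p(43)=63261, p(44)=75175, p(45)=89134, p(46)=105558, p(47)=124754, p(48)=147273, p(49)=173525, p(50)=204226, p(51)=239943, p(52)=281589, p(53)=329931, p(54)=386155, p(55)=451276, p(56)=526823, p(57)=614154, p(58)=715220, p(59)=831820, p(60)=966467, p(61)=1121505, p(62)=1300156, p(63)=1505499, p(64)=1741630, p(65)=2012558, p(66)=2323520, p(67)=2679689, p(68)=3087735, p(69)=3554345, p(70)=4087968, p(71)=4697205, p(72)=5392783, p(73)=6185689, p(74)=7089500, p(75)=8118264, p(76)=9289091, p(77)=10619863, p(78)=12132164, p(79)=13848650, p(80)=15796476, p(81)=18004327, p(82)=20506255, p(83)=23338469, p(84)=26543660, p(85)=30167357, p(86)=34262962, p(87)=38887673, p(88)=44108109, p(89)=49995925, p(90)=56634173, p(91)=64112359, p(92)=72533807, p(93)=82010177, p(94)=92669720, p(95)=104651419, p(96)=118114304, p(97)=133230930, p(98)=150198136, p(99)=169229875, p(100)=190569292, p(101)=214481126, p(102)=241265379, p(103)=271248950, p(104)=304801365, p(105)=342325709, p(106)=384276336, p(107)=431149389, p(108)=483502844, p(109)=541946240, p(110)=607163746, p(111)=679903203, p(112)=761002156.
Final step: p(113) = p(112) + p(111) - p(108) - p(106) + p(101) + p(98) - p(91) - p(87) + p(78) + p(73) - p(62) - p(56) + p(43) + p(36) - p(21) - p(13)
= 761002156 + 679903203 - 483502844 - 384276336 + 214481126 + 150198136 - 64112359 - 38887673 + 12132164 + 6185689 - 1300156 - 526823 + 63261 + 17977 - 792 - 101
= 851376628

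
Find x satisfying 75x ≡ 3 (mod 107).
x ≡ 30 (mod 107)

gcd(75, 107) = 1, which divides 3, so solutions exist.
Find 75^(-1) mod 107 by the extended Euclidean algorithm:
107 = 1 × 75 + 32  ⟹  32 = (1)·107 + (-1)·75
75 = 2 × 32 + 11  ⟹  11 = (-2)·107 + (3)·75
32 = 2 × 11 + 10  ⟹  10 = (5)·107 + (-7)·75
11 = 1 × 10 + 1  ⟹  1 = (-7)·107 + (10)·75
So (10)·75 ≡ 1 (mod 107), i.e. 75^(-1) ≡ 10 (mod 107).
x ≡ 10 × 3 = 30 ≡ 30 (mod 107).
Check: 75 × 30 = 2250 ≡ 3 (mod 107).
Unique solution: x ≡ 30 (mod 107)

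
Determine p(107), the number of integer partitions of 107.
431149389

p(n) counts ways to write n as a sum of positive integers (order ignored).
Euler's pentagonal recurrence: p(k) = p(k-1) + p(k-2) - p(k-5) - p(k-7) + p(k-12) + p(k-15) - ... (offsets j(3j∓1)/2, signs ++--, p(0)=1, p(<0)=0).
DP table for k = 0..106: p(0)=1, p(1)=1, p(2)=2, p(3)=3, p(4)=5, p(5)=7, p(6)=11, p(7)=15, p(8)=22, p(9)=30, p(10)=42, p(11)=56, p(12)=77, p(13)=101, p(14)=135, p(15)=176, p(16)=231, p(17)=297, p(18)=385, p(19)=490, p(20)=627, p(21)=792, p(22)=1002, p(23)=1255, p(24)=1575, p(25)=1958, p(26)=2436, p(27)=3010, p(28)=3718, p(29)=4565, p(30)=5604, p(31)=6842, p(32)=8349, p(33)=10143, p(34)=12310, p(35)=14883, p(36)=17977, p(37)=21637, p(38)=26015, p(39)=31185, p(40)=37338, p(41)=44583, p(42)=53174, p(43)=63261, p(44)=75175, p(45)=89134, p(46)=105558, p(47)=124754, p(48)=147273, p(49)=173525, p(50)=204226, p(51)=239943, p(52)=281589, p(53)=329931, p(54)=386155, p(55)=451276, p(56)=526823, p(57)=614154, p(58)=715220, p(59)=831820, p(60)=966467, p(61)=1121505, p(62)=1300156, p(63)=1505499, p(64)=1741630, p(65)=2012558, p(66)=2323520, p(67)=2679689, p(68)=3087735, p(69)=3554345, p(70)=4087968, p(71)=4697205, p(72)=5392783, p(73)=6185689, p(74)=7089500, p(75)=8118264, p(76)=9289091, p(77)=10619863, p(78)=12132164, p(79)=13848650, p(80)=15796476, p(81)=18004327, p(82)=20506255, p(83)=23338469, p(84)=26543660, p(85)=30167357, p(86)=34262962, p(87)=38887673, p(88)=44108109, p(89)=49995925, p(90)=56634173, p(91)=64112359, p(92)=72533807, p(93)=82010177, p(94)=92669720, p(95)=104651419, p(96)=118114304, p(97)=133230930, p(98)=150198136, p(99)=169229875, p(100)=190569292, p(101)=214481126, p(102)=241265379, p(103)=271248950, p(104)=304801365, p(105)=342325709, p(106)=384276336.
Final step: p(107) = p(106) + p(105) - p(102) - p(100) + p(95) + p(92) - p(85) - p(81) + p(72) + p(67) - p(56) - p(50) + p(37) + p(30) - p(15) - p(7)
= 384276336 + 342325709 - 241265379 - 190569292 + 104651419 + 72533807 - 30167357 - 18004327 + 5392783 + 2679689 - 526823 - 204226 + 21637 + 5604 - 176 - 15
= 431149389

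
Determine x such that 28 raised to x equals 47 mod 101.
78

Baby-step giant-step with step n = ⌈√101⌉ = 11.
Baby steps 28^j mod 101 (j:value) for j=0..10: 0:1, 1:28, 2:77, 3:35, 4:71, 5:69, 6:13, 7:61, 8:92, 9:51, 10:14.
Giant-step multiplier: 28^(-11) ≡ 28^(100-11) = 28^89 ≡ 42 (mod 101).
Giant steps γ_i = 47·42^i mod 101: γ_0=47, γ_1=55, γ_2=88, γ_3=60, γ_4=96, γ_5=93, γ_6=68, γ_7=28 (in table at j=1).
x = i·n + j = 7·11 + 1 = 78.
Check: 28^78 ≡ 47 (mod 101).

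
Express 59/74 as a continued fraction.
[0; 1, 3, 1, 14]

Euclidean algorithm steps:
59 = 0 × 74 + 59
74 = 1 × 59 + 15
59 = 3 × 15 + 14
15 = 1 × 14 + 1
14 = 14 × 1 + 0
Continued fraction: [0; 1, 3, 1, 14]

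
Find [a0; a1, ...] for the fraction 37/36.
[1; 36]

Euclidean algorithm steps:
37 = 1 × 36 + 1
36 = 36 × 1 + 0
Continued fraction: [1; 36]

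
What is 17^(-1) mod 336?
257

gcd(17, 336) = 1, so the inverse exists.
Extended Euclidean algorithm on (336, 17):
336 = 19 × 17 + 13  ⟹  13 = (1)·336 + (-19)·17
17 = 1 × 13 + 4  ⟹  4 = (-1)·336 + (20)·17
13 = 3 × 4 + 1  ⟹  1 = (4)·336 + (-79)·17
So (-79)·17 ≡ 1 (mod 336), i.e. 17^(-1) ≡ -79 ≡ 257 (mod 336).
Check: 17 × 257 = 4369 ≡ 1 (mod 336)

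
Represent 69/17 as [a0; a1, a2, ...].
[4; 17]

Euclidean algorithm steps:
69 = 4 × 17 + 1
17 = 17 × 1 + 0
Continued fraction: [4; 17]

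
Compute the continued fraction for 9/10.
[0; 1, 9]

Euclidean algorithm steps:
9 = 0 × 10 + 9
10 = 1 × 9 + 1
9 = 9 × 1 + 0
Continued fraction: [0; 1, 9]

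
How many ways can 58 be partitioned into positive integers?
715220

p(n) counts ways to write n as a sum of positive integers (order ignored).
Euler's pentagonal recurrence: p(k) = p(k-1) + p(k-2) - p(k-5) - p(k-7) + p(k-12) + p(k-15) - ... (offsets j(3j∓1)/2, signs ++--, p(0)=1, p(<0)=0).
DP table for k = 0..57: p(0)=1, p(1)=1, p(2)=2, p(3)=3, p(4)=5, p(5)=7, p(6)=11, p(7)=15, p(8)=22, p(9)=30, p(10)=42, p(11)=56, p(12)=77, p(13)=101, p(14)=135, p(15)=176, p(16)=231, p(17)=297, p(18)=385, p(19)=490, p(20)=627, p(21)=792, p(22)=1002, p(23)=1255, p(24)=1575, p(25)=1958, p(26)=2436, p(27)=3010, p(28)=3718, p(29)=4565, p(30)=5604, p(31)=6842, p(32)=8349, p(33)=10143, p(34)=12310, p(35)=14883, p(36)=17977, p(37)=21637, p(38)=26015, p(39)=31185, p(40)=37338, p(41)=44583, p(42)=53174, p(43)=63261, p(44)=75175, p(45)=89134, p(46)=105558, p(47)=124754, p(48)=147273, p(49)=173525, p(50)=204226, p(51)=239943, p(52)=281589, p(53)=329931, p(54)=386155, p(55)=451276, p(56)=526823, p(57)=614154.
Final step: p(58) = p(57) + p(56) - p(53) - p(51) + p(46) + p(43) - p(36) - p(32) + p(23) + p(18) - p(7) - p(1)
= 614154 + 526823 - 329931 - 239943 + 105558 + 63261 - 17977 - 8349 + 1255 + 385 - 15 - 1
= 715220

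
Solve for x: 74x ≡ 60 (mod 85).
x ≡ 10 (mod 85)

gcd(74, 85) = 1, which divides 60, so solutions exist.
Find 74^(-1) mod 85 by the extended Euclidean algorithm:
85 = 1 × 74 + 11  ⟹  11 = (1)·85 + (-1)·74
74 = 6 × 11 + 8  ⟹  8 = (-6)·85 + (7)·74
11 = 1 × 8 + 3  ⟹  3 = (7)·85 + (-8)·74
8 = 2 × 3 + 2  ⟹  2 = (-20)·85 + (23)·74
3 = 1 × 2 + 1  ⟹  1 = (27)·85 + (-31)·74
So (-31)·74 ≡ 1 (mod 85), i.e. 74^(-1) ≡ -31 ≡ 54 (mod 85).
x ≡ 54 × 60 = 3240 ≡ 10 (mod 85).
Check: 74 × 10 = 740 ≡ 60 (mod 85).
Unique solution: x ≡ 10 (mod 85)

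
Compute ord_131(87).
130

131 is prime, so ord(87) divides φ(131) = 130.
Divisors of 130: 1, 2, 5, 10, 13, 26, 65, 130.
Repeated squaring: 87^1 ≡ 87, 87^2 ≡ 102, 87^4 ≡ 55, 87^8 ≡ 12, 87^16 ≡ 13, 87^32 ≡ 38, 87^64 ≡ 3, 87^128 ≡ 9 (mod 131).
Test 87^d mod 131 for each divisor d in increasing order:
87^1 ≡ 87
87^2 ≡ 102
87^5 = 87^4·87^1 ≡ 69
87^10 = 87^8·87^2 ≡ 45
87^13 = 87^8·87^4·87^1 ≡ 42
87^26 = 87^16·87^8·87^2 ≡ 61
87^65 = 87^64·87^1 ≡ 130
87^130 = 87^128·87^2 ≡ 1  ← first divisor giving 1
The order is 130.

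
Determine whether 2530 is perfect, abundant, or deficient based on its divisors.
abundant

Proper divisors of 2530: sum = 1 + 2 + 5 + 10 + 11 + 22 + 23 + 46 + 55 + 110 + 115 + 230 + 253 + 506 + 1265 = 2654
Since 2654 > 2530, 2530 is abundant.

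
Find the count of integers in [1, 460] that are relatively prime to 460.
176

460 = 2^2 × 5 × 23
φ(n) = n × ∏(1 - 1/p) for each prime p dividing n
φ(460) = 460 × (1 - 1/2) × (1 - 1/5) × (1 - 1/23) = 176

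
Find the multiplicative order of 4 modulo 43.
7

43 is prime, so ord(4) divides φ(43) = 42.
Divisors of 42: 1, 2, 3, 6, 7, 14, 21, 42.
Repeated squaring: 4^1 ≡ 4, 4^2 ≡ 16, 4^4 ≡ 41, 4^8 ≡ 4, 4^16 ≡ 16, 4^32 ≡ 41 (mod 43).
Test 4^d mod 43 for each divisor d in increasing order:
4^1 ≡ 4
4^2 ≡ 16
4^3 = 4^2·4^1 ≡ 21
4^6 = 4^4·4^2 ≡ 11
4^7 = 4^4·4^2·4^1 ≡ 1  ← first divisor giving 1
The order is 7.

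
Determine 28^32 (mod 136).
120

Repeated squaring. Binary of 32 = 100000.
28^1 ≡ 28 (mod 136); 28^2 ≡ 104 (mod 136); 28^4 ≡ 72 (mod 136); 28^8 ≡ 16 (mod 136); 28^16 ≡ 120 (mod 136); 28^32 ≡ 120 (mod 136)
28^32 = 28^32 ≡ 120 (mod 136)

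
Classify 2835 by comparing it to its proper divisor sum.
abundant

Proper divisors of 2835: sum = 1 + 3 + 5 + 7 + 9 + 15 + 21 + 27 + ... + 315 + 405 + 567 + 945 (19 divisors) = 2973
Since 2973 > 2835, 2835 is abundant.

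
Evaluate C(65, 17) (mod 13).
0

Using Lucas' theorem:
Write n=65 and k=17 in base 13:
n in base 13: [5, 0]
k in base 13: [1, 4]
C(65,17) mod 13 = ∏ C(n_i, k_i) mod 13
Digit binomials (mod 13): C(5,1) = 5; C(0,4) = 0 (k_i > n_i)
Product: 5 × 0 = 0 ≡ 0 (mod 13)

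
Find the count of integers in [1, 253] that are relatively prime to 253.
220

253 = 11 × 23
φ(n) = n × ∏(1 - 1/p) for each prime p dividing n
φ(253) = 253 × (1 - 1/11) × (1 - 1/23) = 220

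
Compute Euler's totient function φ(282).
92

282 = 2 × 3 × 47
φ(n) = n × ∏(1 - 1/p) for each prime p dividing n
φ(282) = 282 × (1 - 1/2) × (1 - 1/3) × (1 - 1/47) = 92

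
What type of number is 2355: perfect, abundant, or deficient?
deficient

Proper divisors of 2355: sum = 1 + 3 + 5 + 15 + 157 + 471 + 785 = 1437
Since 1437 < 2355, 2355 is deficient.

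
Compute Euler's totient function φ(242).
110

242 = 2 × 11^2
φ(n) = n × ∏(1 - 1/p) for each prime p dividing n
φ(242) = 242 × (1 - 1/2) × (1 - 1/11) = 110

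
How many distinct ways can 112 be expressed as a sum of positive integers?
761002156

p(n) counts ways to write n as a sum of positive integers (order ignored).
Euler's pentagonal recurrence: p(k) = p(k-1) + p(k-2) - p(k-5) - p(k-7) + p(k-12) + p(k-15) - ... (offsets j(3j∓1)/2, signs ++--, p(0)=1, p(<0)=0).
DP table for k = 0..111: p(0)=1, p(1)=1, p(2)=2, p(3)=3, p(4)=5, p(5)=7, p(6)=11, p(7)=15, p(8)=22, p(9)=30, p(10)=42, p(11)=56, p(12)=77, p(13)=101, p(14)=135, p(15)=176, p(16)=231, p(17)=297, p(18)=385, p(19)=490, p(20)=627, p(21)=792, p(22)=1002, p(23)=1255, p(24)=1575, p(25)=1958, p(26)=2436, p(27)=3010, p(28)=3718, p(29)=4565, p(30)=5604, p(31)=6842, p(32)=8349, p(33)=10143, p(34)=12310, p(35)=14883, p(36)=17977, p(37)=21637, p(38)=26015, p(39)=31185, p(40)=37338, p(41)=44583, p(42)=53174, p(43)=63261, p(44)=75175, p(45)=89134, p(46)=105558, p(47)=124754, p(48)=147273, p(49)=173525, p(50)=204226, p(51)=239943, p(52)=281589, p(53)=329931, p(54)=386155, p(55)=451276, p(56)=526823, p(57)=614154, p(58)=715220, p(59)=831820, p(60)=966467, p(61)=1121505, p(62)=1300156, p(63)=1505499, p(64)=1741630, p(65)=2012558, p(66)=2323520, p(67)=2679689, p(68)=3087735, p(69)=3554345, p(70)=4087968, p(71)=4697205, p(72)=5392783, p(73)=6185689, p(74)=7089500, p(75)=8118264, p(76)=9289091, p(77)=10619863, p(78)=12132164, p(79)=13848650, p(80)=15796476, p(81)=18004327, p(82)=20506255, p(83)=23338469, p(84)=26543660, p(85)=30167357, p(86)=34262962, p(87)=38887673, p(88)=44108109, p(89)=49995925, p(90)=56634173, p(91)=64112359, p(92)=72533807, p(93)=82010177, p(94)=92669720, p(95)=104651419, p(96)=118114304, p(97)=133230930, p(98)=150198136, p(99)=169229875, p(100)=190569292, p(101)=214481126, p(102)=241265379, p(103)=271248950, p(104)=304801365, p(105)=342325709, p(106)=384276336, p(107)=431149389, p(108)=483502844, p(109)=541946240, p(110)=607163746, p(111)=679903203.
Final step: p(112) = p(111) + p(110) - p(107) - p(105) + p(100) + p(97) - p(90) - p(86) + p(77) + p(72) - p(61) - p(55) + p(42) + p(35) - p(20) - p(12)
= 679903203 + 607163746 - 431149389 - 342325709 + 190569292 + 133230930 - 56634173 - 34262962 + 10619863 + 5392783 - 1121505 - 451276 + 53174 + 14883 - 627 - 77
= 761002156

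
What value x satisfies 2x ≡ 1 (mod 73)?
37

gcd(2, 73) = 1, so the inverse exists.
Extended Euclidean algorithm on (73, 2):
73 = 36 × 2 + 1  ⟹  1 = (1)·73 + (-36)·2
So (-36)·2 ≡ 1 (mod 73), i.e. 2^(-1) ≡ -36 ≡ 37 (mod 73).
Check: 2 × 37 = 74 ≡ 1 (mod 73)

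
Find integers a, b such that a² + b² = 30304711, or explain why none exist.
Not possible

Factorization: 30304711 = 53 × 83^3
By Fermat: n is sum of two squares iff every prime p ≡ 3 (mod 4) appears to even power.
Prime(s) ≡ 3 (mod 4) with odd exponent: [(83, 3)]
Therefore 30304711 cannot be expressed as a² + b².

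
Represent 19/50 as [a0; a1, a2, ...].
[0; 2, 1, 1, 1, 2, 2]

Euclidean algorithm steps:
19 = 0 × 50 + 19
50 = 2 × 19 + 12
19 = 1 × 12 + 7
12 = 1 × 7 + 5
7 = 1 × 5 + 2
5 = 2 × 2 + 1
2 = 2 × 1 + 0
Continued fraction: [0; 2, 1, 1, 1, 2, 2]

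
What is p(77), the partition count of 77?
10619863

p(n) counts ways to write n as a sum of positive integers (order ignored).
Euler's pentagonal recurrence: p(k) = p(k-1) + p(k-2) - p(k-5) - p(k-7) + p(k-12) + p(k-15) - ... (offsets j(3j∓1)/2, signs ++--, p(0)=1, p(<0)=0).
DP table for k = 0..76: p(0)=1, p(1)=1, p(2)=2, p(3)=3, p(4)=5, p(5)=7, p(6)=11, p(7)=15, p(8)=22, p(9)=30, p(10)=42, p(11)=56, p(12)=77, p(13)=101, p(14)=135, p(15)=176, p(16)=231, p(17)=297, p(18)=385, p(19)=490, p(20)=627, p(21)=792, p(22)=1002, p(23)=1255, p(24)=1575, p(25)=1958, p(26)=2436, p(27)=3010, p(28)=3718, p(29)=4565, p(30)=5604, p(31)=6842, p(32)=8349, p(33)=10143, p(34)=12310, p(35)=14883, p(36)=17977, p(37)=21637, p(38)=26015, p(39)=31185, p(40)=37338, p(41)=44583, p(42)=53174, p(43)=63261, p(44)=75175, p(45)=89134, p(46)=105558, p(47)=124754, p(48)=147273, p(49)=173525, p(50)=204226, p(51)=239943, p(52)=281589, p(53)=329931, p(54)=386155, p(55)=451276, p(56)=526823, p(57)=614154, p(58)=715220, p(59)=831820, p(60)=966467, p(61)=1121505, p(62)=1300156, p(63)=1505499, p(64)=1741630, p(65)=2012558, p(66)=2323520, p(67)=2679689, p(68)=3087735, p(69)=3554345, p(70)=4087968, p(71)=4697205, p(72)=5392783, p(73)=6185689, p(74)=7089500, p(75)=8118264, p(76)=9289091.
Final step: p(77) = p(76) + p(75) - p(72) - p(70) + p(65) + p(62) - p(55) - p(51) + p(42) + p(37) - p(26) - p(20) + p(7) + p(0)
= 9289091 + 8118264 - 5392783 - 4087968 + 2012558 + 1300156 - 451276 - 239943 + 53174 + 21637 - 2436 - 627 + 15 + 1
= 10619863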